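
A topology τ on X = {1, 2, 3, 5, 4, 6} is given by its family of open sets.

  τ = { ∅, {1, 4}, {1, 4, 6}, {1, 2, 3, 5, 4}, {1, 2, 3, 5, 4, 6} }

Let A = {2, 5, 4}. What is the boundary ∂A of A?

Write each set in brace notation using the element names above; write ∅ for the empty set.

U open, U⊆A: ∅. int(A) = ⋃ = ∅
X∖A={1, 3, 6}, int(X∖A)=∅, hence cl(A)={1, 2, 3, 5, 4, 6}
∂A: remove int from cl → {1, 2, 3, 5, 4, 6}

{1, 2, 3, 5, 4, 6}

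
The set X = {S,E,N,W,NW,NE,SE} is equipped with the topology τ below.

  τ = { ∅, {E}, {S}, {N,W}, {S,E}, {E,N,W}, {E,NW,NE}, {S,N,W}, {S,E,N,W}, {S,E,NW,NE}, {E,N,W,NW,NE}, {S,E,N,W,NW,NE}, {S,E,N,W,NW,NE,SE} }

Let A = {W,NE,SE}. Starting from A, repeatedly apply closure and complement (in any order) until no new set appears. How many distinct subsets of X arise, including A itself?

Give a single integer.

10

X∖A={S,E,N,NW}, int(X∖A)={S,E}, hence cl(A)={N,W,NW,NE,SE}
Orbit (k=closure, c=complement):
  1. A     = {W,NE,SE}
  2. kA    = {N,W,NW,NE,SE}
  3. cA    = {S,E,N,NW}
  4. ckA   = {S,E}
  5. kcA   = {S,E,N,W,NW,NE,SE}
  6. kckA  = {S,E,NW,NE,SE}
  7. ckcA  = ∅
  8. ckckA = {N,W}
  9. kckckA = {N,W,SE}
  10. ckckckA = {S,E,NW,NE}
(closed under both — stop)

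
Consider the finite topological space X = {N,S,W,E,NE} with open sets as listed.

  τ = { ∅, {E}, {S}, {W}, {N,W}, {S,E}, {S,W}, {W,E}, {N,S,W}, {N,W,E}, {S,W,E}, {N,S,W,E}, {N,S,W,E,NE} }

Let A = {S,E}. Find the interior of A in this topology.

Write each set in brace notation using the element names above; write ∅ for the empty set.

interior: largest open inside A is {S,E} (from ∅, {S}, {E}, {S,E})

{S,E}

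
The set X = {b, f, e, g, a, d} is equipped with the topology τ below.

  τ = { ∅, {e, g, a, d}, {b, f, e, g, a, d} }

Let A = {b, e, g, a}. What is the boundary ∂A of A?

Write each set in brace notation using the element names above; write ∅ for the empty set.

interior: largest open inside A is ∅ (from ∅)
cl via duality: int({f, d}) = ∅, so X∖∅ = {b, f, e, g, a, d}
cl∖int = {b, f, e, g, a, d}

{b, f, e, g, a, d}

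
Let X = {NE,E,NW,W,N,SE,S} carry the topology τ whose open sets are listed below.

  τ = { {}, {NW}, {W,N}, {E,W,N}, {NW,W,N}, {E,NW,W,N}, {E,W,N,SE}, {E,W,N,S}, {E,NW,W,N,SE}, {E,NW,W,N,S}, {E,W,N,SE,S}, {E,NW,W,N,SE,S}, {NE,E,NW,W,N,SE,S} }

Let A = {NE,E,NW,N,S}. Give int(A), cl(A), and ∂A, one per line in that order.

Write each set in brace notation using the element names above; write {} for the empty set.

interior: largest open inside A is {NW} (from {}, {NW})
cl via duality: int({W,SE}) = {}, so X∖{} = {NE,E,NW,W,N,SE,S}
cl∖int = {NE,E,W,N,SE,S}

int(A) = {NW}
cl(A)  = {NE,E,NW,W,N,SE,S}
∂A     = {NE,E,W,N,SE,S}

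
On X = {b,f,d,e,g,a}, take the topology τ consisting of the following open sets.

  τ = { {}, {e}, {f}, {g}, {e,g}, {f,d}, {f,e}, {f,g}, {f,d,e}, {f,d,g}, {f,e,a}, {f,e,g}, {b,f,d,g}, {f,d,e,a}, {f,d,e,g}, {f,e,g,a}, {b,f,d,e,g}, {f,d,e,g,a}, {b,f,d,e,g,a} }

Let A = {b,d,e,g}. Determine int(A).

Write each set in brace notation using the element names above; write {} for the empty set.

opens ⊆ A: {}, {e}, {g}, {e,g}; union → int = {e,g}

{e,g}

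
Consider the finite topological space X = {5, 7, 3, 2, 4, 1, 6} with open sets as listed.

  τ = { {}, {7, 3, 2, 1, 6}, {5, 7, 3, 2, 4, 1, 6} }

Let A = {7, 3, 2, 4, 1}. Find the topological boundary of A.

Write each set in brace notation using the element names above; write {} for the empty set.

{5, 7, 3, 2, 4, 1, 6}

open subsets of A: {}; so int(A) = {}
closure: X∖int(X∖A) = X∖{} = {5, 7, 3, 2, 4, 1, 6}
∂A = {5, 7, 3, 2, 4, 1, 6} minus {} = {5, 7, 3, 2, 4, 1, 6}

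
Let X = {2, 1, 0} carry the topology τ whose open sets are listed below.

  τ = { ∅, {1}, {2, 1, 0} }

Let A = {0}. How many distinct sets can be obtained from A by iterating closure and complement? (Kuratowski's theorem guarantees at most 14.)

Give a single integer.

cl via duality: int({2, 1}) = {1}, so X∖{1} = {2, 0}
Write k for closure, c for complement:
  1. A     = {0}
  2. kA    = {2, 0}
  3. cA    = {2, 1}
  4. ckA   = {1}
  5. kcA   = {2, 1, 0}
  6. ckcA  = ∅
applying k or c yields no new set

6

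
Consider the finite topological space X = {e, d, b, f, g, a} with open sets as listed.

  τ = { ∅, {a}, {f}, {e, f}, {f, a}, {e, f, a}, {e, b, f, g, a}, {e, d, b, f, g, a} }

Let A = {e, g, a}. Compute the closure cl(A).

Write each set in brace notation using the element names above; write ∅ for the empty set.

{e, d, b, g, a}

X∖A={d, b, f}, int(X∖A)={f}, hence cl(A)={e, d, b, g, a}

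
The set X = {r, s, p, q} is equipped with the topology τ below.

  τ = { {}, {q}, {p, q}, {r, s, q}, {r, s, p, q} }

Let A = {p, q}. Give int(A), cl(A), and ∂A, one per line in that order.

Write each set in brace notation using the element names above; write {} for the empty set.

U open, U⊆A: {}, {q}, {p, q}. int(A) = ⋃ = {p, q}
X∖A={r, s}, int(X∖A)={}, hence cl(A)={r, s, p, q}
∂A: remove int from cl → {r, s}

int(A) = {p, q}
cl(A)  = {r, s, p, q}
∂A     = {r, s}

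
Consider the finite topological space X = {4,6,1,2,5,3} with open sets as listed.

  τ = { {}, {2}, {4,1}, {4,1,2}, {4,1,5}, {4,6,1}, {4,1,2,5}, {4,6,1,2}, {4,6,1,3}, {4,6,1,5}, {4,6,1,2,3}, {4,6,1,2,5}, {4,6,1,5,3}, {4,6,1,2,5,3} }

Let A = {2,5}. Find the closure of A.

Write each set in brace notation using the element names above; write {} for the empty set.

{2,5}

closure: X∖int(X∖A) = X∖{4,6,1,3} = {2,5}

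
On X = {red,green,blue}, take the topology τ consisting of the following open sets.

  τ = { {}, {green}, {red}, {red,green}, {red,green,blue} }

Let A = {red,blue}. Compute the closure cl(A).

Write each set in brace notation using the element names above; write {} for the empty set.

X∖A={green}, int(X∖A)={green}, hence cl(A)={red,blue}

{red,blue}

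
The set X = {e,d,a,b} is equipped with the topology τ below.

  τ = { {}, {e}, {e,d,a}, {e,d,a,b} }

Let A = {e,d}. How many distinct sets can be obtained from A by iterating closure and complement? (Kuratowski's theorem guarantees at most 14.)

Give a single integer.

6

X∖A={a,b}, int(X∖A)={}, hence cl(A)={e,d,a,b}
Orbit (k=closure, c=complement):
  1. A     = {e,d}
  2. kA    = {e,d,a,b}
  3. cA    = {a,b}
  4. ckA   = {}
  5. kcA   = {d,a,b}
  6. ckcA  = {e}
(closed under both — stop)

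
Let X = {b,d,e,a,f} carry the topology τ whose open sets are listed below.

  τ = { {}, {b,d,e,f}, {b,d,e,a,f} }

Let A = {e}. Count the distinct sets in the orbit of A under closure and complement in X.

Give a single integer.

cl via duality: int({b,d,a,f}) = {}, so X∖{} = {b,d,e,a,f}
Write k for closure, c for complement:
  1. A     = {e}
  2. kA    = {b,d,e,a,f}
  3. cA    = {b,d,a,f}
  4. ckA   = {}
applying k or c yields no new set

4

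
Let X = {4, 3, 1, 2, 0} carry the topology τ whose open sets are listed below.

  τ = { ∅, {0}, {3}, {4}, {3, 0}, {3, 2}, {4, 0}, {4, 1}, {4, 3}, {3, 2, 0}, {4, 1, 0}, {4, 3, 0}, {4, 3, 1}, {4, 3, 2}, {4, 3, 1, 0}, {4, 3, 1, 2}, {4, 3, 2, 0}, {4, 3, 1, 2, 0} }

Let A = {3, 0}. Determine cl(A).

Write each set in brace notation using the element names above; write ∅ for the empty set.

cl via duality: int({4, 1, 2}) = {4, 1}, so X∖{4, 1} = {3, 2, 0}

{3, 2, 0}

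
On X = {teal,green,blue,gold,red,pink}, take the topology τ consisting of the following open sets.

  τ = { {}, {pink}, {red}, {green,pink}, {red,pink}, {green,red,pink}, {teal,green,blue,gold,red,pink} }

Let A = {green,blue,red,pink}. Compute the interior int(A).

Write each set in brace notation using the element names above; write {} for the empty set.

{green,red,pink}

U open, U⊆A: {}, {red}, {pink}, {red,pink}, {green,pink}, {green,red,pink}. int(A) = ⋃ = {green,red,pink}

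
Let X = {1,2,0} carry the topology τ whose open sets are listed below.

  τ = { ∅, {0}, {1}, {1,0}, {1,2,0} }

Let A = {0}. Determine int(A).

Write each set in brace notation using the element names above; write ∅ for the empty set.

interior: largest open inside A is {0} (from ∅, {0})

{0}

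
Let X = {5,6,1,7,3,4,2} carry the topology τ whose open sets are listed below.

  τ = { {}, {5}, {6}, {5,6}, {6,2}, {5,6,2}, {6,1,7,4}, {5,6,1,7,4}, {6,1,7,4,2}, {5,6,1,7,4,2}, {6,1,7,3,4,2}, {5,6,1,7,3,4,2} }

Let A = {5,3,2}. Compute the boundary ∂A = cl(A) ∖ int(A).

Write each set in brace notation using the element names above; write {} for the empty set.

{3,2}

interior: largest open inside A is {5} (from {}, {5})
cl via duality: int({6,1,7,4}) = {6,1,7,4}, so X∖{6,1,7,4} = {5,3,2}
cl∖int = {3,2}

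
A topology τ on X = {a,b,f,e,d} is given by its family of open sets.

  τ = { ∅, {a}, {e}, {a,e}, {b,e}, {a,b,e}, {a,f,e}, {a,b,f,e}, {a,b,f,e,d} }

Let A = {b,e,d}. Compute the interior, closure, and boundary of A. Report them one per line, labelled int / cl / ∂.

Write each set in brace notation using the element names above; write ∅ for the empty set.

U open, U⊆A: ∅, {e}, {b,e}. int(A) = ⋃ = {b,e}
X∖A={a,f}, int(X∖A)={a}, hence cl(A)={b,f,e,d}
∂A: remove int from cl → {f,d}

int(A) = {b,e}
cl(A)  = {b,f,e,d}
∂A     = {f,d}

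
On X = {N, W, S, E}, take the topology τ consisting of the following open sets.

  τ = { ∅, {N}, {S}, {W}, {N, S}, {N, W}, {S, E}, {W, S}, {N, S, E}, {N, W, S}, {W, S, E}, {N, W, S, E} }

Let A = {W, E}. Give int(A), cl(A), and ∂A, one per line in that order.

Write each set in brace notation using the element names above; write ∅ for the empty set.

opens ⊆ A: ∅, {W}; union → int = {W}
complement {N, S}; its interior {N, S}; cl(A) = X∖{N, S} = {W, E}
boundary = {W, E} ∖ {W} = {E}

int(A) = {W}
cl(A)  = {W, E}
∂A     = {E}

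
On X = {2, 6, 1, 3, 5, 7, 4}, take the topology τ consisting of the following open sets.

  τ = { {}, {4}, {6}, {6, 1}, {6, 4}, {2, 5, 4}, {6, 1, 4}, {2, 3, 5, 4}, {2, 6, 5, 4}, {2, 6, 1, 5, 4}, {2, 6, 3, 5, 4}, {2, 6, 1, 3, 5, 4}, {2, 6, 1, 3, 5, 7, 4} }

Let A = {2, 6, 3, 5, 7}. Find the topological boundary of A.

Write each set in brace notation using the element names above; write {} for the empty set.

opens ⊆ A: {}, {6}; union → int = {6}
complement {1, 4}; its interior {4}; cl(A) = X∖{4} = {2, 6, 1, 3, 5, 7}
boundary = {2, 6, 1, 3, 5, 7} ∖ {6} = {2, 1, 3, 5, 7}

{2, 1, 3, 5, 7}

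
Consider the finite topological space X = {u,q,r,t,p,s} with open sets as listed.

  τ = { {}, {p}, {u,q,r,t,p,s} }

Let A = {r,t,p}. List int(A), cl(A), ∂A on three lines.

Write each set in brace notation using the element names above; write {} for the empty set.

interior: largest open inside A is {p} (from {}, {p})
cl via duality: int({u,q,s}) = {}, so X∖{} = {u,q,r,t,p,s}
cl∖int = {u,q,r,t,s}

int(A) = {p}
cl(A)  = {u,q,r,t,p,s}
∂A     = {u,q,r,t,s}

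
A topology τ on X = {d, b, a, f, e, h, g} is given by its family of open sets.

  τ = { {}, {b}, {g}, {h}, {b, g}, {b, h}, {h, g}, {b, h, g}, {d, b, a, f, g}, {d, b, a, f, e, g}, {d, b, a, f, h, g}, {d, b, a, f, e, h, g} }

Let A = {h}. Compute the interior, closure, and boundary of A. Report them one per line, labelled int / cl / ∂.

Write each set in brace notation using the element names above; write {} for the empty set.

int(A) = {h}
cl(A)  = {h}
∂A     = {}

opens ⊆ A: {}, {h}; union → int = {h}
complement {d, b, a, f, e, g}; its interior {d, b, a, f, e, g}; cl(A) = X∖{d, b, a, f, e, g} = {h}
boundary = {h} ∖ {h} = {}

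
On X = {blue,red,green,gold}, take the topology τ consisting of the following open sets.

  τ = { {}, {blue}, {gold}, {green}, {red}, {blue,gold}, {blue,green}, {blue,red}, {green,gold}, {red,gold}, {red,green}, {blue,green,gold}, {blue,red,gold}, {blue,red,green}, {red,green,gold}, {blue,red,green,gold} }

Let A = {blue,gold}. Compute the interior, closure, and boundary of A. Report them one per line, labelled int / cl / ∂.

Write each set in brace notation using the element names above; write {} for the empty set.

int(A) = {blue,gold}
cl(A)  = {blue,gold}
∂A     = {}

interior: largest open inside A is {blue,gold} (from {}, {gold}, {blue}, {blue,gold})
cl via duality: int({red,green}) = {red,green}, so X∖{red,green} = {blue,gold}
cl∖int = {}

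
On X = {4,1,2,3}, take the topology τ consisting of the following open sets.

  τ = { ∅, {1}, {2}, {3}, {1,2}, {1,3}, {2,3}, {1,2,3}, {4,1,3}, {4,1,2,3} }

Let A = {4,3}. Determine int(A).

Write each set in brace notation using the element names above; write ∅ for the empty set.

{3}

interior: largest open inside A is {3} (from ∅, {3})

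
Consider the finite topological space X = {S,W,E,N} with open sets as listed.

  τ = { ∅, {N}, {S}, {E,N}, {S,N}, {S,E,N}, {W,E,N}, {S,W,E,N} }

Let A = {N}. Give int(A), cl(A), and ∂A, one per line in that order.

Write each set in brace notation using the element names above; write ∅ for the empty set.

opens ⊆ A: ∅, {N}; union → int = {N}
complement {S,W,E}; its interior {S}; cl(A) = X∖{S} = {W,E,N}
boundary = {W,E,N} ∖ {N} = {W,E}

int(A) = {N}
cl(A)  = {W,E,N}
∂A     = {W,E}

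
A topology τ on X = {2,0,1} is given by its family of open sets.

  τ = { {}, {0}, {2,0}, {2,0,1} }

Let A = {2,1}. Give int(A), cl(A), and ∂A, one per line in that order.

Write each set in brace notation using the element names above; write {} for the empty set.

int(A) = {}
cl(A)  = {2,1}
∂A     = {2,1}

opens ⊆ A: {}; union → int = {}
complement {0}; its interior {0}; cl(A) = X∖{0} = {2,1}
boundary = {2,1} ∖ {} = {2,1}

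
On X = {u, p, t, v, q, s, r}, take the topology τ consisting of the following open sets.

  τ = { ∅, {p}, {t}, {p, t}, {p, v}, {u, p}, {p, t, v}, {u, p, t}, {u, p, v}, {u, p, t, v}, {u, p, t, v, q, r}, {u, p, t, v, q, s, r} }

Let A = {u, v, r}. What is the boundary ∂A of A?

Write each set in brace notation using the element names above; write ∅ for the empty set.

opens ⊆ A: ∅; union → int = ∅
complement {p, t, q, s}; its interior {p, t}; cl(A) = X∖{p, t} = {u, v, q, s, r}
boundary = {u, v, q, s, r} ∖ ∅ = {u, v, q, s, r}

{u, v, q, s, r}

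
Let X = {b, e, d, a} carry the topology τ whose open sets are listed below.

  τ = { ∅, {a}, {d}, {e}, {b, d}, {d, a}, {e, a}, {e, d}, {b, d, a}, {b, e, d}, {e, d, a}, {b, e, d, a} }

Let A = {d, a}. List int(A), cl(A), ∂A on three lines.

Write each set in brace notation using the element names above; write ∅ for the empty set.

int(A) = {d, a}
cl(A)  = {b, d, a}
∂A     = {b}

U open, U⊆A: ∅, {d}, {a}, {d, a}. int(A) = ⋃ = {d, a}
X∖A={b, e}, int(X∖A)={e}, hence cl(A)={b, d, a}
∂A: remove int from cl → {b}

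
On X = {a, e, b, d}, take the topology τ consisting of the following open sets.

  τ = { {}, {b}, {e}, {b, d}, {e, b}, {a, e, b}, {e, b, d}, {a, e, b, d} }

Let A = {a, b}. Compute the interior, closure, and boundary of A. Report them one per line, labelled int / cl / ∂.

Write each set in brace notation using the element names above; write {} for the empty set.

U open, U⊆A: {}, {b}. int(A) = ⋃ = {b}
X∖A={e, d}, int(X∖A)={e}, hence cl(A)={a, b, d}
∂A: remove int from cl → {a, d}

int(A) = {b}
cl(A)  = {a, b, d}
∂A     = {a, d}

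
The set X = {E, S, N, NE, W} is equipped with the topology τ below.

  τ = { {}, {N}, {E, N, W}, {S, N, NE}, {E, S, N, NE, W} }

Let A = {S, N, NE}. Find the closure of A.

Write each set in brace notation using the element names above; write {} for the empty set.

{E, S, N, NE, W}

cl via duality: int({E, W}) = {}, so X∖{} = {E, S, N, NE, W}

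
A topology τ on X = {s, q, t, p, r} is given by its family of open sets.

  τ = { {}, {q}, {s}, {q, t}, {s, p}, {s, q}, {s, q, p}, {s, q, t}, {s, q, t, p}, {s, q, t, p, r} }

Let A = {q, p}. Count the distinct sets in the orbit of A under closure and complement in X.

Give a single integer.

10

complement {s, t, r}; its interior {s}; cl(A) = X∖{s} = {q, t, p, r}
With k = closure, c = complement:
  1. A     = {q, p}
  2. kA    = {q, t, p, r}
  3. cA    = {s, t, r}
  4. ckA   = {s}
  5. kcA   = {s, t, p, r}
  6. kckA  = {s, p, r}
  7. ckcA  = {q}
  8. ckckA = {q, t}
  9. kckcA = {q, t, r}
  10. ckckcA = {s, p}
k, c of each give nothing new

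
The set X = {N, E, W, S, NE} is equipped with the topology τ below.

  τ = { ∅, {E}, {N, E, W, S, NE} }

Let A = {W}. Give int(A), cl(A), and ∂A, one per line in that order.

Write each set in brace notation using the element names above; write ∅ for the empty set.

U open, U⊆A: ∅. int(A) = ⋃ = ∅
X∖A={N, E, S, NE}, int(X∖A)={E}, hence cl(A)={N, W, S, NE}
∂A: remove int from cl → {N, W, S, NE}

int(A) = ∅
cl(A)  = {N, W, S, NE}
∂A     = {N, W, S, NE}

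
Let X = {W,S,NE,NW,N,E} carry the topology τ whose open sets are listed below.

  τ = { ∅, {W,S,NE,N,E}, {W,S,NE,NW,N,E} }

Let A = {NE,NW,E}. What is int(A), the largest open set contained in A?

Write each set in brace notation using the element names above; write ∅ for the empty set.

opens ⊆ A: ∅; union → int = ∅

∅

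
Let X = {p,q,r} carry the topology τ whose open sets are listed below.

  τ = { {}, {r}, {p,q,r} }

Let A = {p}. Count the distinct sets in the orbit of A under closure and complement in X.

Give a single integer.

closure: X∖int(X∖A) = X∖{r} = {p,q}
Let k=closure and c=complement:
  1. A     = {p}
  2. kA    = {p,q}
  3. cA    = {q,r}
  4. ckA   = {r}
  5. kcA   = {p,q,r}
  6. ckcA  = {}
— saturated at 6

6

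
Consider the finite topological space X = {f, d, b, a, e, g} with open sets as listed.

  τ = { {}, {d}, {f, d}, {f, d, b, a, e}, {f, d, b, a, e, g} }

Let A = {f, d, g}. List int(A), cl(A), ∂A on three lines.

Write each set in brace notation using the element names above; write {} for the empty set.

opens ⊆ A: {}, {d}, {f, d}; union → int = {f, d}
complement {b, a, e}; its interior {}; cl(A) = X∖{} = {f, d, b, a, e, g}
boundary = {f, d, b, a, e, g} ∖ {f, d} = {b, a, e, g}

int(A) = {f, d}
cl(A)  = {f, d, b, a, e, g}
∂A     = {b, a, e, g}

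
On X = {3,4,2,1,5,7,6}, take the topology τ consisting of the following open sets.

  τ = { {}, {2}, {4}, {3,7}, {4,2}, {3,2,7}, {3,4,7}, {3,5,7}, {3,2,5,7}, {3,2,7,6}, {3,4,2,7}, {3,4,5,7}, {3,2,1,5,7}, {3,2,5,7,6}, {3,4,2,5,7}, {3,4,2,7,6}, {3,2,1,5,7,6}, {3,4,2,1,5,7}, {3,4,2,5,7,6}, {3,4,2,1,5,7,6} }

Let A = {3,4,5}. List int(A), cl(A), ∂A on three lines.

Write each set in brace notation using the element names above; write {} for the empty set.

interior: largest open inside A is {4} (from {}, {4})
cl via duality: int({2,1,7,6}) = {2}, so X∖{2} = {3,4,1,5,7,6}
cl∖int = {3,1,5,7,6}

int(A) = {4}
cl(A)  = {3,4,1,5,7,6}
∂A     = {3,1,5,7,6}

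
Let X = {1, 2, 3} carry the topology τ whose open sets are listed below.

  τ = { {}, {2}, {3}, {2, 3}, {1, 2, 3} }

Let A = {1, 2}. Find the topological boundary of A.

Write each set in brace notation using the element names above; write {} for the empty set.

open subsets of A: {}, {2}; so int(A) = {2}
closure: X∖int(X∖A) = X∖{3} = {1, 2}
∂A = {1, 2} minus {2} = {1}

{1}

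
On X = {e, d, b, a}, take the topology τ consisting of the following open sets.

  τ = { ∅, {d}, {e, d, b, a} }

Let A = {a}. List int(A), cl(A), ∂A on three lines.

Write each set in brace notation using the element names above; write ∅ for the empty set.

U open, U⊆A: ∅. int(A) = ⋃ = ∅
X∖A={e, d, b}, int(X∖A)={d}, hence cl(A)={e, b, a}
∂A: remove int from cl → {e, b, a}

int(A) = ∅
cl(A)  = {e, b, a}
∂A     = {e, b, a}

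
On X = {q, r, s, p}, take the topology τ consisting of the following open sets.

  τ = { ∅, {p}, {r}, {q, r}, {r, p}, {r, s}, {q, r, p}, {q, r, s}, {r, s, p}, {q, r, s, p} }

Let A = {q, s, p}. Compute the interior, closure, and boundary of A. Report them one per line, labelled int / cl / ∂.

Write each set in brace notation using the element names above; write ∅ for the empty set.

int(A) = {p}
cl(A)  = {q, s, p}
∂A     = {q, s}

U open, U⊆A: ∅, {p}. int(A) = ⋃ = {p}
X∖A={r}, int(X∖A)={r}, hence cl(A)={q, s, p}
∂A: remove int from cl → {q, s}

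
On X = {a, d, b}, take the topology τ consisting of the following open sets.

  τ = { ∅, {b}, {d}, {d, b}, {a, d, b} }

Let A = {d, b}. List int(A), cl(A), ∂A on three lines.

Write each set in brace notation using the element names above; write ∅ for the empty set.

int(A) = {d, b}
cl(A)  = {a, d, b}
∂A     = {a}

U open, U⊆A: ∅, {d}, {b}, {d, b}. int(A) = ⋃ = {d, b}
X∖A={a}, int(X∖A)=∅, hence cl(A)={a, d, b}
∂A: remove int from cl → {a}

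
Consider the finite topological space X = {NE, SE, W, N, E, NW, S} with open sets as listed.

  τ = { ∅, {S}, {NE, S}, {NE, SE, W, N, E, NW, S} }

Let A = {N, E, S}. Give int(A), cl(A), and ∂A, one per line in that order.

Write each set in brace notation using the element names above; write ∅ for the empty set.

int(A) = {S}
cl(A)  = {NE, SE, W, N, E, NW, S}
∂A     = {NE, SE, W, N, E, NW}

interior: largest open inside A is {S} (from ∅, {S})
cl via duality: int({NE, SE, W, NW}) = ∅, so X∖∅ = {NE, SE, W, N, E, NW, S}
cl∖int = {NE, SE, W, N, E, NW}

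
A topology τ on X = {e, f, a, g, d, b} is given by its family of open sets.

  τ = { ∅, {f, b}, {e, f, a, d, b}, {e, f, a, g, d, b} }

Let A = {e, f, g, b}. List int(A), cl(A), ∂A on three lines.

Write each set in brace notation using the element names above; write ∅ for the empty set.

int(A) = {f, b}
cl(A)  = {e, f, a, g, d, b}
∂A     = {e, a, g, d}

open subsets of A: ∅, {f, b}; so int(A) = {f, b}
closure: X∖int(X∖A) = X∖∅ = {e, f, a, g, d, b}
∂A = {e, f, a, g, d, b} minus {f, b} = {e, a, g, d}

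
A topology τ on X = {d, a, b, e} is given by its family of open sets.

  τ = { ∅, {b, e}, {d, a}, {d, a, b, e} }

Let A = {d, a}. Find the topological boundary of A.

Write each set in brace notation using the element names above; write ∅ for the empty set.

open subsets of A: ∅, {d, a}; so int(A) = {d, a}
closure: X∖int(X∖A) = X∖{b, e} = {d, a}
∂A = {d, a} minus {d, a} = ∅

∅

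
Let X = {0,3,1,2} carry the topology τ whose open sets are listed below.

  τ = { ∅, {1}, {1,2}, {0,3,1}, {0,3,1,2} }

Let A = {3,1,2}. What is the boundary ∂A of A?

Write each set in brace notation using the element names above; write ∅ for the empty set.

open subsets of A: ∅, {1}, {1,2}; so int(A) = {1,2}
closure: X∖int(X∖A) = X∖∅ = {0,3,1,2}
∂A = {0,3,1,2} minus {1,2} = {0,3}

{0,3}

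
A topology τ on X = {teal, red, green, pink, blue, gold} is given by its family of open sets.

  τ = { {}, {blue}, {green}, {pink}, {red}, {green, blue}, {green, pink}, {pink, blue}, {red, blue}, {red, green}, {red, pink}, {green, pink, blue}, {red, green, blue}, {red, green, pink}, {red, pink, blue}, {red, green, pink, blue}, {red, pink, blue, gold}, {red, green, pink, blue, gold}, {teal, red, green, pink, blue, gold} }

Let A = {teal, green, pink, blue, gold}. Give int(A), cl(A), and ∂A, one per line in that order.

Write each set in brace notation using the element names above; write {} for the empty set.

int(A) = {green, pink, blue}
cl(A)  = {teal, green, pink, blue, gold}
∂A     = {teal, gold}

opens ⊆ A: {}, {pink}, {green}, {blue}, {green, pink}, {green, blue}, {pink, blue}, {green, pink, blue}; union → int = {green, pink, blue}
complement {red}; its interior {red}; cl(A) = X∖{red} = {teal, green, pink, blue, gold}
boundary = {teal, green, pink, blue, gold} ∖ {green, pink, blue} = {teal, gold}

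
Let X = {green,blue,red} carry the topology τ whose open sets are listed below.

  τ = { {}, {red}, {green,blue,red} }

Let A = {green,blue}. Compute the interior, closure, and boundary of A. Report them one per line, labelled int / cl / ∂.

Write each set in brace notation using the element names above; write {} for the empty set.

U open, U⊆A: {}. int(A) = ⋃ = {}
X∖A={red}, int(X∖A)={red}, hence cl(A)={green,blue}
∂A: remove int from cl → {green,blue}

int(A) = {}
cl(A)  = {green,blue}
∂A     = {green,blue}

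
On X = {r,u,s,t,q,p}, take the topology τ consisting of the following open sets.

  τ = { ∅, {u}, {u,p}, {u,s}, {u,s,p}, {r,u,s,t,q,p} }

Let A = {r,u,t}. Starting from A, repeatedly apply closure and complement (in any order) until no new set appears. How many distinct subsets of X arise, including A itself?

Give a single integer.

complement {s,q,p}; its interior ∅; cl(A) = X∖∅ = {r,u,s,t,q,p}
With k = closure, c = complement:
  1. A     = {r,u,t}
  2. kA    = {r,u,s,t,q,p}
  3. cA    = {s,q,p}
  4. ckA   = ∅
  5. kcA   = {r,s,t,q,p}
  6. ckcA  = {u}
k, c of each give nothing new

6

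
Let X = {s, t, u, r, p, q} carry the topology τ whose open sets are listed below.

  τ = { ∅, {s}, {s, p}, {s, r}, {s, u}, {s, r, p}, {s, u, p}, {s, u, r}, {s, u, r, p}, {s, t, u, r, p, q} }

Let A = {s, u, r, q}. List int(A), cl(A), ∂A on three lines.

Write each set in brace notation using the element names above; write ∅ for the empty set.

opens ⊆ A: ∅, {s}, {s, u}, {s, r}, {s, u, r}; union → int = {s, u, r}
complement {t, p}; its interior ∅; cl(A) = X∖∅ = {s, t, u, r, p, q}
boundary = {s, t, u, r, p, q} ∖ {s, u, r} = {t, p, q}

int(A) = {s, u, r}
cl(A)  = {s, t, u, r, p, q}
∂A     = {t, p, q}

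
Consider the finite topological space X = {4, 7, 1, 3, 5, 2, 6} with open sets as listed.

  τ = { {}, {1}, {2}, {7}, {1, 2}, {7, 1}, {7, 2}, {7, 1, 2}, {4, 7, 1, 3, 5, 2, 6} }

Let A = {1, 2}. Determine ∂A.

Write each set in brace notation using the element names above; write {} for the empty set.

{4, 3, 5, 6}

interior: largest open inside A is {1, 2} (from {}, {2}, {1}, {1, 2})
cl via duality: int({4, 7, 3, 5, 6}) = {7}, so X∖{7} = {4, 1, 3, 5, 2, 6}
cl∖int = {4, 3, 5, 6}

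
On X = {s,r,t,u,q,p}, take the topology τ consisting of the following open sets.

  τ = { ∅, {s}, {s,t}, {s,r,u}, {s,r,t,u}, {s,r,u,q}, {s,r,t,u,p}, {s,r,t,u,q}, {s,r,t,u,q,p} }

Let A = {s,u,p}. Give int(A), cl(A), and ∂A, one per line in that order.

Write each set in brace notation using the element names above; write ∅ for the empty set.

U open, U⊆A: ∅, {s}. int(A) = ⋃ = {s}
X∖A={r,t,q}, int(X∖A)=∅, hence cl(A)={s,r,t,u,q,p}
∂A: remove int from cl → {r,t,u,q,p}

int(A) = {s}
cl(A)  = {s,r,t,u,q,p}
∂A     = {r,t,u,q,p}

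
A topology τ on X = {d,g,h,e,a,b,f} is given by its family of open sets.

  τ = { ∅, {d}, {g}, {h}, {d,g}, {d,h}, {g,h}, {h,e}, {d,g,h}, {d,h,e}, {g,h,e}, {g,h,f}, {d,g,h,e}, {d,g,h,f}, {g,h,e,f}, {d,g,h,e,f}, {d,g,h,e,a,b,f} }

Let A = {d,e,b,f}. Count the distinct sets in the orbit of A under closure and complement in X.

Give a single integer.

8

closure: X∖int(X∖A) = X∖{g,h} = {d,e,a,b,f}
Let k=closure and c=complement:
  1. A     = {d,e,b,f}
  2. kA    = {d,e,a,b,f}
  3. cA    = {g,h,a}
  4. ckA   = {g,h}
  5. kcA   = {g,h,e,a,b,f}
  6. ckcA  = {d}
  7. kckcA = {d,a,b}
  8. ckckcA = {g,h,e,f}
— saturated at 8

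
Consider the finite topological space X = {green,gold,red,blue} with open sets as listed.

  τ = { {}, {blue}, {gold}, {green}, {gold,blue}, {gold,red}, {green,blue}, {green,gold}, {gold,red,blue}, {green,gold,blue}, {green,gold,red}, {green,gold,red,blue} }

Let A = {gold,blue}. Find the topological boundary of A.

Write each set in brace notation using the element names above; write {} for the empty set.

{red}

opens ⊆ A: {}, {gold}, {blue}, {gold,blue}; union → int = {gold,blue}
complement {green,red}; its interior {green}; cl(A) = X∖{green} = {gold,red,blue}
boundary = {gold,red,blue} ∖ {gold,blue} = {red}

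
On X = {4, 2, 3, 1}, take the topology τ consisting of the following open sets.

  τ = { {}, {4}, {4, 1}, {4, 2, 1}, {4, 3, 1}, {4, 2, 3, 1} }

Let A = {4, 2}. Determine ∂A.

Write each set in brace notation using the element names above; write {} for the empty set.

interior: largest open inside A is {4} (from {}, {4})
cl via duality: int({3, 1}) = {}, so X∖{} = {4, 2, 3, 1}
cl∖int = {2, 3, 1}

{2, 3, 1}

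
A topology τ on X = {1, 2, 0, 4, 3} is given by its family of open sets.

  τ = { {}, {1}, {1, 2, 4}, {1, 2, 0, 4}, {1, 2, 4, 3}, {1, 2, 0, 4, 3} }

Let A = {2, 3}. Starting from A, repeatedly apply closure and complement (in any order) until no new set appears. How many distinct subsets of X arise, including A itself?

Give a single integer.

6

complement {1, 0, 4}; its interior {1}; cl(A) = X∖{1} = {2, 0, 4, 3}
With k = closure, c = complement:
  1. A     = {2, 3}
  2. kA    = {2, 0, 4, 3}
  3. cA    = {1, 0, 4}
  4. ckA   = {1}
  5. kcA   = {1, 2, 0, 4, 3}
  6. ckcA  = {}
k, c of each give nothing new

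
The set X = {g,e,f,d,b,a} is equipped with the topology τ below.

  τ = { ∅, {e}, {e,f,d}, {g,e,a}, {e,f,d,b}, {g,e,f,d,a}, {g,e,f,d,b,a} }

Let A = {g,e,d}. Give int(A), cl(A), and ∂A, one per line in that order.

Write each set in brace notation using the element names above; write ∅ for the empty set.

opens ⊆ A: ∅, {e}; union → int = {e}
complement {f,b,a}; its interior ∅; cl(A) = X∖∅ = {g,e,f,d,b,a}
boundary = {g,e,f,d,b,a} ∖ {e} = {g,f,d,b,a}

int(A) = {e}
cl(A)  = {g,e,f,d,b,a}
∂A     = {g,f,d,b,a}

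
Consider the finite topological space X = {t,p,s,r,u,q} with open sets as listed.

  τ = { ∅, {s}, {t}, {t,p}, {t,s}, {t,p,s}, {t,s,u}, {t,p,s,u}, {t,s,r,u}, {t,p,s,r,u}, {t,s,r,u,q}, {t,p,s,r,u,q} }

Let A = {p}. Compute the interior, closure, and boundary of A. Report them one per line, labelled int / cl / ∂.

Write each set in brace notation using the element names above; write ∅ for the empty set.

int(A) = ∅
cl(A)  = {p}
∂A     = {p}

U open, U⊆A: ∅. int(A) = ⋃ = ∅
X∖A={t,s,r,u,q}, int(X∖A)={t,s,r,u,q}, hence cl(A)={p}
∂A: remove int from cl → {p}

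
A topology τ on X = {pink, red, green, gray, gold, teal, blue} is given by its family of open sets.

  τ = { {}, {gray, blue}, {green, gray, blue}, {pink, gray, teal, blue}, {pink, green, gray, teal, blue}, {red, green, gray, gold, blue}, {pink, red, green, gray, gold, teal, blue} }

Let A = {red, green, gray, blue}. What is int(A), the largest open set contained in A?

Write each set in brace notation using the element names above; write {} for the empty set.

{green, gray, blue}

open subsets of A: {}, {gray, blue}, {green, gray, blue}; so int(A) = {green, gray, blue}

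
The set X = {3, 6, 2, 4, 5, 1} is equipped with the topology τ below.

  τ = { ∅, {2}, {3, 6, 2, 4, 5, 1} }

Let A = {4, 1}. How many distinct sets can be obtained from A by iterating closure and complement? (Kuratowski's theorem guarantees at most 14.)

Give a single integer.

complement {3, 6, 2, 5}; its interior {2}; cl(A) = X∖{2} = {3, 6, 4, 5, 1}
With k = closure, c = complement:
  1. A     = {4, 1}
  2. kA    = {3, 6, 4, 5, 1}
  3. cA    = {3, 6, 2, 5}
  4. ckA   = {2}
  5. kcA   = {3, 6, 2, 4, 5, 1}
  6. ckcA  = ∅
k, c of each give nothing new

6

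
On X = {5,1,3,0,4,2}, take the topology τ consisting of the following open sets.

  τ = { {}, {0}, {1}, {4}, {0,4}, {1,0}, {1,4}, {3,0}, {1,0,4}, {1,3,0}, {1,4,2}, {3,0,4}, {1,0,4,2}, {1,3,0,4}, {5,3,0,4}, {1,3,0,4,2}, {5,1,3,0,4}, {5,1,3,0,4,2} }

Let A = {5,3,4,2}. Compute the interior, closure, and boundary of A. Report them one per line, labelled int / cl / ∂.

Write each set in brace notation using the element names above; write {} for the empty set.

int(A) = {4}
cl(A)  = {5,3,4,2}
∂A     = {5,3,2}

open subsets of A: {}, {4}; so int(A) = {4}
closure: X∖int(X∖A) = X∖{1,0} = {5,3,4,2}
∂A = {5,3,4,2} minus {4} = {5,3,2}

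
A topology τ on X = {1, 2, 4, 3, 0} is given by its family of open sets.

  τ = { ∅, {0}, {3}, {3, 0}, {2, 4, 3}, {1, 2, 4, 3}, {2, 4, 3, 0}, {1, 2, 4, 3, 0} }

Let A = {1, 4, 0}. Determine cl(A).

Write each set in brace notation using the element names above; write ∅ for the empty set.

cl via duality: int({2, 3}) = {3}, so X∖{3} = {1, 2, 4, 0}

{1, 2, 4, 0}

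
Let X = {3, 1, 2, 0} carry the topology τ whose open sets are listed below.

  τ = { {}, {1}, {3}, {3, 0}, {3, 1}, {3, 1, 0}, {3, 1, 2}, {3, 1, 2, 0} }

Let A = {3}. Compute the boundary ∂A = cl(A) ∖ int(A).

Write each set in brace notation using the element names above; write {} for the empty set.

{2, 0}

open subsets of A: {}, {3}; so int(A) = {3}
closure: X∖int(X∖A) = X∖{1} = {3, 2, 0}
∂A = {3, 2, 0} minus {3} = {2, 0}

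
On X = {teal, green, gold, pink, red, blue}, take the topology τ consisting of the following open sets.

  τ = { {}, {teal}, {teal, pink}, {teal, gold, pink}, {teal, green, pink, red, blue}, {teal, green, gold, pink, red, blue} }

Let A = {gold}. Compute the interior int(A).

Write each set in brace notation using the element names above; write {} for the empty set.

interior: largest open inside A is {} (from {})

{}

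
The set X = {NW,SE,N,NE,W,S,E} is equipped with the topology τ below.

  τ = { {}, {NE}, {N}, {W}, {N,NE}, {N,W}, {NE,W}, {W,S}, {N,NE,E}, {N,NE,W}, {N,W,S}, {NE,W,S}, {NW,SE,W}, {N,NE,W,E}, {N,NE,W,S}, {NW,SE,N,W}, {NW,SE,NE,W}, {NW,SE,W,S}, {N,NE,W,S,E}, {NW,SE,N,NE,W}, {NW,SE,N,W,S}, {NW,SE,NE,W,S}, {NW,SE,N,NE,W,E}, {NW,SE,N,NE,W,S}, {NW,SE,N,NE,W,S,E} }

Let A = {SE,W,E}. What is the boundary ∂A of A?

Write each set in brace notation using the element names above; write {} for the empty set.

{NW,SE,S,E}

open subsets of A: {}, {W}; so int(A) = {W}
closure: X∖int(X∖A) = X∖{N,NE} = {NW,SE,W,S,E}
∂A = {NW,SE,W,S,E} minus {W} = {NW,SE,S,E}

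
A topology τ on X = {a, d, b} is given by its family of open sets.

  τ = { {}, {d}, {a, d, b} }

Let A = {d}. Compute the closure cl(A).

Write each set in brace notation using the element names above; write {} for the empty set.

X∖A={a, b}, int(X∖A)={}, hence cl(A)={a, d, b}

{a, d, b}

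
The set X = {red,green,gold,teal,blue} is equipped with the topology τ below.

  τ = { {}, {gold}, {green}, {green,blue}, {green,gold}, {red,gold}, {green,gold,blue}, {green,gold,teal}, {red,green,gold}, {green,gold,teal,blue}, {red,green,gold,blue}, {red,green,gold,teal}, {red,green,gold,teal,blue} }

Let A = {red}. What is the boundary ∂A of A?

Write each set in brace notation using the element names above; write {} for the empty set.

opens ⊆ A: {}; union → int = {}
complement {green,gold,teal,blue}; its interior {green,gold,teal,blue}; cl(A) = X∖{green,gold,teal,blue} = {red}
boundary = {red} ∖ {} = {red}

{red}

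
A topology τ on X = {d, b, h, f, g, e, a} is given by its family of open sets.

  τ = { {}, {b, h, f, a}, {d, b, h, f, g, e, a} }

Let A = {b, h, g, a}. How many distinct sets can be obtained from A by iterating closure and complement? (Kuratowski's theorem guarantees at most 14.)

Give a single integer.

cl via duality: int({d, f, e}) = {}, so X∖{} = {d, b, h, f, g, e, a}
Write k for closure, c for complement:
  1. A     = {b, h, g, a}
  2. kA    = {d, b, h, f, g, e, a}
  3. cA    = {d, f, e}
  4. ckA   = {}
applying k or c yields no new set

4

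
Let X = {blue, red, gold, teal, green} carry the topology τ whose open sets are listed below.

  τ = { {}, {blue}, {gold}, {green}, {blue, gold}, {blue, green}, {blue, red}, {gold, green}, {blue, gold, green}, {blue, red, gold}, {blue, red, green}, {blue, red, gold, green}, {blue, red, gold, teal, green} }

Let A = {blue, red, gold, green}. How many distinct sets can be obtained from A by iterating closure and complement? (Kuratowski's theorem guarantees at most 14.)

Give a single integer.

complement {teal}; its interior {}; cl(A) = X∖{} = {blue, red, gold, teal, green}
With k = closure, c = complement:
  1. A     = {blue, red, gold, green}
  2. kA    = {blue, red, gold, teal, green}
  3. cA    = {teal}
  4. ckA   = {}
k, c of each give nothing new

4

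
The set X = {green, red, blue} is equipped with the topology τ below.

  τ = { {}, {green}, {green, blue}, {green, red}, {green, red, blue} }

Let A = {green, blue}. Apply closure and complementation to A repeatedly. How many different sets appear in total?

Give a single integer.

complement {red}; its interior {}; cl(A) = X∖{} = {green, red, blue}
With k = closure, c = complement:
  1. A     = {green, blue}
  2. kA    = {green, red, blue}
  3. cA    = {red}
  4. ckA   = {}
k, c of each give nothing new

4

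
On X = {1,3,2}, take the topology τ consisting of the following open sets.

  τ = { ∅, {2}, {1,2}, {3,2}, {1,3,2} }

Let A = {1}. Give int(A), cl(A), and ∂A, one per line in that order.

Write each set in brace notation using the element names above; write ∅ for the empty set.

int(A) = ∅
cl(A)  = {1}
∂A     = {1}

opens ⊆ A: ∅; union → int = ∅
complement {3,2}; its interior {3,2}; cl(A) = X∖{3,2} = {1}
boundary = {1} ∖ ∅ = {1}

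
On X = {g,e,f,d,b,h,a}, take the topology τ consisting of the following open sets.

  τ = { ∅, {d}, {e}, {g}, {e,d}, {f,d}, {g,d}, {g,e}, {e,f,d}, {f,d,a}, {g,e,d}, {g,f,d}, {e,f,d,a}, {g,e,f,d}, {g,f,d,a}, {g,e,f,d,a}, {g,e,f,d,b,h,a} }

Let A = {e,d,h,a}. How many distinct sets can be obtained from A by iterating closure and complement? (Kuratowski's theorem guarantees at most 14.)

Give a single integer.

cl via duality: int({g,f,b}) = {g}, so X∖{g} = {e,f,d,b,h,a}
Write k for closure, c for complement:
  1. A     = {e,d,h,a}
  2. kA    = {e,f,d,b,h,a}
  3. cA    = {g,f,b}
  4. ckA   = {g}
  5. kcA   = {g,f,b,h,a}
  6. kckA  = {g,b,h}
  7. ckcA  = {e,d}
  8. ckckA = {e,f,d,a}
applying k or c yields no new set

8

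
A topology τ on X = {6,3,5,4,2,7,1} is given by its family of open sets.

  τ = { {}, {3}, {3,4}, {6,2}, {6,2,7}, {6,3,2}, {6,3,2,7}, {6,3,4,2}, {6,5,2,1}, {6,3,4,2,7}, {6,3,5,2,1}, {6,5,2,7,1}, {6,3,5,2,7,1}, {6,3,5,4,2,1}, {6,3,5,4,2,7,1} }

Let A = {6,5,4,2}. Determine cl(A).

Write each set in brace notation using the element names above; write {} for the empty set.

cl via duality: int({3,7,1}) = {3}, so X∖{3} = {6,5,4,2,7,1}

{6,5,4,2,7,1}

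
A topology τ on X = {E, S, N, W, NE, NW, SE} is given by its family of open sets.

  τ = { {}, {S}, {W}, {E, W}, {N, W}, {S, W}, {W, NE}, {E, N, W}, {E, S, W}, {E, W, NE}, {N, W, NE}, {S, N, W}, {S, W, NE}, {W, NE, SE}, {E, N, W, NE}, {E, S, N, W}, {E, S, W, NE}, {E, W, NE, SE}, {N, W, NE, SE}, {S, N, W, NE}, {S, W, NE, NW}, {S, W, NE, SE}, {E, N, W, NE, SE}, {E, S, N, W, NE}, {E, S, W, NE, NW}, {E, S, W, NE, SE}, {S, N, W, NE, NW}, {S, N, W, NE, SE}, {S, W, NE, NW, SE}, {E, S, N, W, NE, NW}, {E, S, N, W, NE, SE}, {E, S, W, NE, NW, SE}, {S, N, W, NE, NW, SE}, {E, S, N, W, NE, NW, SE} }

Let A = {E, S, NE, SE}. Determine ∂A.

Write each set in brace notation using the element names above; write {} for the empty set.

opens ⊆ A: {}, {S}; union → int = {S}
complement {N, W, NW}; its interior {N, W}; cl(A) = X∖{N, W} = {E, S, NE, NW, SE}
boundary = {E, S, NE, NW, SE} ∖ {S} = {E, NE, NW, SE}

{E, NE, NW, SE}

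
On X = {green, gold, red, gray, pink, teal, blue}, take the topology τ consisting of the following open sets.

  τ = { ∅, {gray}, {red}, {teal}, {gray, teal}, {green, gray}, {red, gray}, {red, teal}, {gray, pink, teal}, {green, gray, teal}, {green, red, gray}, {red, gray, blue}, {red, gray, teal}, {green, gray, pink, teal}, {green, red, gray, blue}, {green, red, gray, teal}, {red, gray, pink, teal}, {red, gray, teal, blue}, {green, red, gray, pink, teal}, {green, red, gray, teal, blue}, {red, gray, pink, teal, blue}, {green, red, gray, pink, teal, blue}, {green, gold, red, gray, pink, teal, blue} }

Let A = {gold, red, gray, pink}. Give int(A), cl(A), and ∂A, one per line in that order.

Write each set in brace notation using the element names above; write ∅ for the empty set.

int(A) = {red, gray}
cl(A)  = {green, gold, red, gray, pink, blue}
∂A     = {green, gold, pink, blue}

opens ⊆ A: ∅, {red}, {gray}, {red, gray}; union → int = {red, gray}
complement {green, teal, blue}; its interior {teal}; cl(A) = X∖{teal} = {green, gold, red, gray, pink, blue}
boundary = {green, gold, red, gray, pink, blue} ∖ {red, gray} = {green, gold, pink, blue}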